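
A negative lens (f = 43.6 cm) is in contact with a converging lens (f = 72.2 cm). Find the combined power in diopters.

P = -0.909 D

P₁ = 1/f₁ = 1/(-0.436 m) = -2.294 D; P₂ = 1/f₂ = 1/(0.722 m) = +1.385 D.
For thin lenses in contact, P = P₁ + P₂ = (-2.294) + (+1.385) = -0.909 D.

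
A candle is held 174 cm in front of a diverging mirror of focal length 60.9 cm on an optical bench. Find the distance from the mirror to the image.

For a diverging mirror, f = -60.9 cm.
Mirror equation: 1/s_i = 1/f − 1/s_o = 1/(-60.90) − 1/(174) = -0.01642 − 0.005747 = -0.02217, so s_i = -45.1 cm.
The image is virtual, upright and reduced, behind the mirror.

45.1 cm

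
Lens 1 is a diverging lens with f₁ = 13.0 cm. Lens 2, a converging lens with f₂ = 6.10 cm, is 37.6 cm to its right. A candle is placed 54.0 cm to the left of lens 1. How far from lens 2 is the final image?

Lens 1 is diverging, so f₁ = −13.0 cm.
Lens 1: 1/d_i1 = 1/f₁ − 1/d_o1 = 1/(-13.0) − 1/(54.0) = -0.09544, so d_i1 = -10.48 cm.
The intermediate image is 10.48 cm to the left of lens 1 (virtual), which is 37.6 − (-10.48) = 48.08 cm to the left of lens 2, so d_o2 = +48.08 cm.
Lens 2: 1/d_i2 = 1/f₂ − 1/d_o2 = 1/(6.10) − 1/(48.08) = 0.1431, so d_i2 = 6.99 cm.
The final image is real, 6.99 cm to the right of lens 2 (overall magnification ≈ -0.028).

6.99 cm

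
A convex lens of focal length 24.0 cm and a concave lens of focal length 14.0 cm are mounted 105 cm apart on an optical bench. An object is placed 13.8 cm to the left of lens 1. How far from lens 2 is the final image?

Lens 1: 1/d_i1 = 1/f₁ − 1/d_o1 = 1/(24.0) − 1/(13.8) = -0.03080, so d_i1 = -32.47 cm.
The intermediate image is 32.47 cm to the left of lens 1 (virtual), which is 105 − (-32.47) = 137.5 cm to the left of lens 2, so d_o2 = +137.5 cm.
Lens 2 is diverging, so f₂ = −14.0 cm.
Lens 2: 1/d_i2 = 1/f₂ − 1/d_o2 = 1/(-14.0) − 1/(137.5) = -0.07870, so d_i2 = -12.7 cm.
The final image is virtual, 12.7 cm to the left of lens 2 (overall magnification ≈ 0.22).

12.7 cm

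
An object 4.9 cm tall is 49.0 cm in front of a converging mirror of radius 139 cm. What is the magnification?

f = R/2 = 139/2 = 69.50 cm.
1/d_i = 1/f − 1/d_o = 1/(69.50) − 1/(49.0) = -0.006020, so d_i = -166.1 cm.
m = −d_i/d_o = −(-166.1)/(49.0) = +3.39.
The image is virtual, upright and enlarged, behind the mirror.

m = +3.39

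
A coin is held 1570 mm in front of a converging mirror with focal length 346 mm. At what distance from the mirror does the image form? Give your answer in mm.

Mirror equation: 1/d_i = 1/f − 1/d_o = 1/(346.0) − 1/(1570) = 0.002890 − 0.0006369 = 0.002253, so d_i = 444 mm.
The image is real, inverted and reduced, in front of the mirror.

444 mm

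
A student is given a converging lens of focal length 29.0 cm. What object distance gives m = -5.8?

34.0 cm

m = −d_i/d_o ⇒ d_i = −m·d_o.
1/f = 1/d_o + 1/d_i = 1/d_o − 1/(m·d_o) = (1 − 1/m)/d_o, so d_o = f(1 − 1/m) = (29.00)(1 − 1/(-5.8)) = 34.0 cm.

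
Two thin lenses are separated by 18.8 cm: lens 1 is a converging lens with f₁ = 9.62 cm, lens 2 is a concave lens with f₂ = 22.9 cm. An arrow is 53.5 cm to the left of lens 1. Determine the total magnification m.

Lens 1: 1/d_i1 = 1/(9.62) − 1/(53.5) = 0.08526, so d_i1 = 11.73 cm; m₁ = −d_i1/d_o1 = -0.2193.
d_o2 = 18.8 − (11.73) = 7.070 cm.
f₂ = −22.9 cm (diverging).
Lens 2: 1/d_i2 = 1/(-22.9) − 1/(7.070) = -0.1851, so d_i2 = -5.402 cm; m₂ = −d_i2/d_o2 = +0.7641.
m = m₁·m₂ = (-0.2193)(+0.7641) = -0.168.

m = -0.168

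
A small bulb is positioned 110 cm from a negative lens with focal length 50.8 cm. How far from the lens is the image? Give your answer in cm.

34.8 cm

For a negative lens, f = -50.8 cm.
Lens equation: 1/q = 1/f − 1/p = 1/(-50.80) − 1/(110) = -0.01969 − 0.009091 = -0.02878, so q = -34.8 cm.
The image is virtual, upright and reduced, on the same side as the object.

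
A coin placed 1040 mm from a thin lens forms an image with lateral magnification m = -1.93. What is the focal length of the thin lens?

m = −d_i/d_o ⇒ d_i = −m·d_o = −(-1.93)·(1040) = 2007 mm.
1/f = 1/d_o + 1/d_i = 1/(1040) + 1/(2007) = 0.001460, so f = 685 mm.
Since f is positive, the thin lens is converging.

f = 685 mm (converging)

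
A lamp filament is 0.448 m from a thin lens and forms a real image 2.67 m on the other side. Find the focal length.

f = 0.384 m (converging)

Real image ⇒ d_i = +2.67 m.
1/f = 1/d_o + 1/d_i = 1/(0.448) + 1/(2.67) = 2.607, so f = 0.384 m.
Since f is positive, the thin lens is converging.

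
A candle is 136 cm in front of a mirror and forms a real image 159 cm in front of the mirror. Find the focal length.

Real image ⇒ d_i = +159 cm.
1/f = 1/d_o + 1/d_i = 1/(136) + 1/(159) = 0.01364, so f = 73.3 cm.
Since f is positive, the mirror is concave.

f = 73.3 cm (concave)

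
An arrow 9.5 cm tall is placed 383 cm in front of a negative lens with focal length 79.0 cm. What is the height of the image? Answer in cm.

For a negative lens, f = -79.0 cm.
1/d_i = 1/f − 1/d_o = 1/(-79.00) − 1/(383) = -0.01527, so d_i = -65.49 cm.
m = −d_i/d_o = +0.1710.
|h_i| = |m|·h_o = 0.1710 × 9.5 = 1.62 cm. The image is virtual, upright and reduced, on the same side as the object.

1.62 cm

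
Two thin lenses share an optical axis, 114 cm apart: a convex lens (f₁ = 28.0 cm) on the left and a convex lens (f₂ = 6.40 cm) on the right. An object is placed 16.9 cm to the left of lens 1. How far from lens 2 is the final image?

6.67 cm

Lens 1: 1/d_i1 = 1/f₁ − 1/d_o1 = 1/(28.0) − 1/(16.9) = -0.02346, so d_i1 = -42.63 cm.
The intermediate image is 42.63 cm to the left of lens 1 (virtual), which is 114 − (-42.63) = 156.6 cm to the left of lens 2, so d_o2 = +156.6 cm.
Lens 2: 1/d_i2 = 1/f₂ − 1/d_o2 = 1/(6.40) − 1/(156.6) = 0.1499, so d_i2 = 6.67 cm.
The final image is real, 6.67 cm to the right of lens 2 (overall magnification ≈ -0.11).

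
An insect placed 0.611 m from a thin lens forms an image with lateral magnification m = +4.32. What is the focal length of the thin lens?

m = −d_i/d_o ⇒ d_i = −m·d_o = −(+4.32)·(0.611) = -2.640 m.
1/f = 1/d_o + 1/d_i = 1/(0.611) + 1/(-2.640) = 1.258, so f = 0.795 m.
Since f is positive, the thin lens is converging.

f = 0.795 m (converging)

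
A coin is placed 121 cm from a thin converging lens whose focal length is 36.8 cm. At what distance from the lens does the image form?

Thin-lens equation: 1/s_i = 1/f − 1/s_o = 1/(36.80) − 1/(121) = 0.02717 − 0.008264 = 0.01891, so s_i = 52.9 cm.
The image is real, inverted and reduced, on the far side of the lens.

52.9 cm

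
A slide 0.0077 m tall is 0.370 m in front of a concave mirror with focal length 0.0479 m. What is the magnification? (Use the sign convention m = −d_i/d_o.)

1/d_i = 1/f − 1/d_o = 1/(0.04790) − 1/(0.370) = 18.17, so d_i = 0.05502 m.
m = −d_i/d_o = −(0.05502)/(0.370) = -0.149.
The image is real, inverted and reduced, in front of the mirror.

m = -0.149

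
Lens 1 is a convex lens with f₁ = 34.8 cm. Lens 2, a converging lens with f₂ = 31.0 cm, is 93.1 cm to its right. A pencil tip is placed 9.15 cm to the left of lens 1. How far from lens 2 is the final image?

Lens 1: 1/d_i1 = 1/f₁ − 1/d_o1 = 1/(34.8) − 1/(9.15) = -0.08055, so d_i1 = -12.41 cm.
The intermediate image is 12.41 cm to the left of lens 1 (virtual), which is 93.1 − (-12.41) = 105.5 cm to the left of lens 2, so d_o2 = +105.5 cm.
Lens 2: 1/d_i2 = 1/f₂ − 1/d_o2 = 1/(31.0) − 1/(105.5) = 0.02278, so d_i2 = 43.9 cm.
The final image is real, 43.9 cm to the right of lens 2 (overall magnification ≈ -0.56).

43.9 cm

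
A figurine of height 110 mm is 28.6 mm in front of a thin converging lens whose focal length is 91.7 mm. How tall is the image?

160 mm

1/d_i = 1/f − 1/d_o = 1/(91.70) − 1/(28.6) = -0.02406, so d_i = -41.56 mm.
m = −d_i/d_o = +1.453.
|h_i| = |m|·h_o = 1.453 × 110 = 160 mm. The image is virtual, upright and enlarged, on the same side as the object.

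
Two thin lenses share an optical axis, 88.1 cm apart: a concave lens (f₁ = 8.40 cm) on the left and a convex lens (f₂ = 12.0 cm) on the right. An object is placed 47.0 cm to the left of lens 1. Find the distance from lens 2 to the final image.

Lens 1 is diverging, so f₁ = −8.40 cm.
Lens 1: 1/d_i1 = 1/f₁ − 1/d_o1 = 1/(-8.40) − 1/(47.0) = -0.1403, so d_i1 = -7.126 cm.
The intermediate image is 7.126 cm to the left of lens 1 (virtual), which is 88.1 − (-7.126) = 95.23 cm to the left of lens 2, so d_o2 = +95.23 cm.
Lens 2: 1/d_i2 = 1/f₂ − 1/d_o2 = 1/(12.0) − 1/(95.23) = 0.07283, so d_i2 = 13.7 cm.
The final image is real, 13.7 cm to the right of lens 2 (overall magnification ≈ -0.022).

13.7 cm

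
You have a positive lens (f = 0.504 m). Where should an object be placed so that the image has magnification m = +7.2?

0.434 m

m = −d_i/d_o ⇒ d_i = −m·d_o.
1/f = 1/d_o + 1/d_i = 1/d_o − 1/(m·d_o) = (1 − 1/m)/d_o, so d_o = f(1 − 1/m) = (0.5040)(1 − 1/(+7.2)) = 0.434 m.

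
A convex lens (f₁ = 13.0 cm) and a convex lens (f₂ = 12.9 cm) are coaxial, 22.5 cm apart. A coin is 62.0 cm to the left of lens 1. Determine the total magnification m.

Lens 1: 1/d_i1 = 1/(13.0) − 1/(62.0) = 0.06079, so d_i1 = 16.45 cm; m₁ = −d_i1/d_o1 = -0.2653.
d_o2 = 22.5 − (16.45) = 6.050 cm.
Lens 2: 1/d_i2 = 1/(12.9) − 1/(6.050) = -0.08777, so d_i2 = -11.39 cm; m₂ = −d_i2/d_o2 = +1.883.
m = m₁·m₂ = (-0.2653)(+1.883) = -0.500.

m = -0.500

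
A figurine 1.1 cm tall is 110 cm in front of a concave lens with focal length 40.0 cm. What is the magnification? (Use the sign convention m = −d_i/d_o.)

m = +0.267

For a concave lens, f = -40.0 cm.
1/d_i = 1/f − 1/d_o = 1/(-40.00) − 1/(110) = -0.03409, so d_i = -29.33 cm.
m = −d_i/d_o = −(-29.33)/(110) = +0.267.
The image is virtual, upright and reduced, on the same side as the object.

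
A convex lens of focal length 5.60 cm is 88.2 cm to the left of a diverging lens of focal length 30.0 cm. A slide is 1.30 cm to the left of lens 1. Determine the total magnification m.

Lens 1: 1/d_i1 = 1/(5.60) − 1/(1.30) = -0.5907, so d_i1 = -1.693 cm; m₁ = −d_i1/d_o1 = +1.302.
d_o2 = 88.2 − (-1.693) = 89.89 cm.
f₂ = −30.0 cm (diverging).
Lens 2: 1/d_i2 = 1/(-30.0) − 1/(89.89) = -0.04446, so d_i2 = -22.49 cm; m₂ = −d_i2/d_o2 = +0.2502.
m = m₁·m₂ = (+1.302)(+0.2502) = +0.326.

m = +0.326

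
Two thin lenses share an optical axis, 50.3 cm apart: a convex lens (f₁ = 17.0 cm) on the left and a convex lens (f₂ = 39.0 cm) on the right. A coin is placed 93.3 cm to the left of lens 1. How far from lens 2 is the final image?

121 cm

Lens 1: 1/d_i1 = 1/f₁ − 1/d_o1 = 1/(17.0) − 1/(93.3) = 0.04811, so d_i1 = 20.79 cm.
The intermediate image is 20.79 cm to the right of lens 1, which is 50.3 − (20.79) = 29.51 cm to the left of lens 2, so d_o2 = +29.51 cm.
Lens 2: 1/d_i2 = 1/f₂ − 1/d_o2 = 1/(39.0) − 1/(29.51) = -0.008246, so d_i2 = -121 cm.
The final image is virtual, 121 cm to the left of lens 2 (overall magnification ≈ -0.92).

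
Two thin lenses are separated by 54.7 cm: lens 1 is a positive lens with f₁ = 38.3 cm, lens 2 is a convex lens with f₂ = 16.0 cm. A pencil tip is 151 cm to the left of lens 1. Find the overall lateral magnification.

Lens 1: 1/d_i1 = 1/(38.3) − 1/(151) = 0.01949, so d_i1 = 51.32 cm; m₁ = −d_i1/d_o1 = -0.3399.
d_o2 = 54.7 − (51.32) = 3.380 cm.
Lens 2: 1/d_i2 = 1/(16.0) − 1/(3.380) = -0.2334, so d_i2 = -4.285 cm; m₂ = −d_i2/d_o2 = +1.268.
m = m₁·m₂ = (-0.3399)(+1.268) = -0.431.

m = -0.431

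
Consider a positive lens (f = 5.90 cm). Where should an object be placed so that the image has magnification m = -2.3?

8.47 cm

m = −d_i/d_o ⇒ d_i = −m·d_o.
1/f = 1/d_o + 1/d_i = 1/d_o − 1/(m·d_o) = (1 − 1/m)/d_o, so d_o = f(1 − 1/m) = (5.900)(1 − 1/(-2.3)) = 8.47 cm.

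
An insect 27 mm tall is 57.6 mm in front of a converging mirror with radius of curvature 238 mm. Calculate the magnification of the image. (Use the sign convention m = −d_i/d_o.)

f = R/2 = 238/2 = 119.0 mm.
1/d_i = 1/f − 1/d_o = 1/(119.0) − 1/(57.6) = -0.008958, so d_i = -111.6 mm.
m = −d_i/d_o = −(-111.6)/(57.6) = +1.94.
The image is virtual, upright and enlarged, behind the mirror.

m = +1.94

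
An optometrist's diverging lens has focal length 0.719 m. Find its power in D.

For a diverging lens, f = −0.719 m.
P = 1/f = 1/(-0.719 m) = -1.39 D.

P = -1.39 D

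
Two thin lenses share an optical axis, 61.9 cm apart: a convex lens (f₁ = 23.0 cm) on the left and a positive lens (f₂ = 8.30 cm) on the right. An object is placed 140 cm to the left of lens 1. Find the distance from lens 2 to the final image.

10.9 cm

Lens 1: 1/d_i1 = 1/f₁ − 1/d_o1 = 1/(23.0) − 1/(140) = 0.03634, so d_i1 = 27.52 cm.
The intermediate image is 27.52 cm to the right of lens 1, which is 61.9 − (27.52) = 34.38 cm to the left of lens 2, so d_o2 = +34.38 cm.
Lens 2: 1/d_i2 = 1/f₂ − 1/d_o2 = 1/(8.30) − 1/(34.38) = 0.09140, so d_i2 = 10.9 cm.
The final image is real, 10.9 cm to the right of lens 2 (overall magnification ≈ 0.063).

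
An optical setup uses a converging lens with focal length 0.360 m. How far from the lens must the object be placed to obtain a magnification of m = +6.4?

m = −d_i/d_o ⇒ d_i = −m·d_o.
1/f = 1/d_o + 1/d_i = 1/d_o − 1/(m·d_o) = (1 − 1/m)/d_o, so d_o = f(1 − 1/m) = (0.3600)(1 − 1/(+6.4)) = 0.304 m.

0.304 m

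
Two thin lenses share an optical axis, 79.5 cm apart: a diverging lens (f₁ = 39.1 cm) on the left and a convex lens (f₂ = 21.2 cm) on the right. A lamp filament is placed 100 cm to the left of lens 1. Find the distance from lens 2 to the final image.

Lens 1 is diverging, so f₁ = −39.1 cm.
Lens 1: 1/d_i1 = 1/f₁ − 1/d_o1 = 1/(-39.1) − 1/(100) = -0.03558, so d_i1 = -28.11 cm.
The intermediate image is 28.11 cm to the left of lens 1 (virtual), which is 79.5 − (-28.11) = 107.6 cm to the left of lens 2, so d_o2 = +107.6 cm.
Lens 2: 1/d_i2 = 1/f₂ − 1/d_o2 = 1/(21.2) − 1/(107.6) = 0.03788, so d_i2 = 26.4 cm.
The final image is real, 26.4 cm to the right of lens 2 (overall magnification ≈ -0.069).

26.4 cm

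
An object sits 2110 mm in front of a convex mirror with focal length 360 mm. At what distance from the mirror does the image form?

For a convex mirror, f = -360 mm.
Mirror equation: 1/d_i = 1/f − 1/d_o = 1/(-360.0) − 1/(2110) = -0.002778 − 0.0004739 = -0.003252, so d_i = -308 mm.
The image is virtual, upright and reduced, behind the mirror.

308 mm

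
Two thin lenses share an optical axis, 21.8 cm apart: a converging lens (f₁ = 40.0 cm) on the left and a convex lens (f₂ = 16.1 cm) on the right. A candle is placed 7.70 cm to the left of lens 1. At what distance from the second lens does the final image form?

Lens 1: 1/d_i1 = 1/f₁ − 1/d_o1 = 1/(40.0) − 1/(7.70) = -0.1049, so d_i1 = -9.536 cm.
The intermediate image is 9.536 cm to the left of lens 1 (virtual), which is 21.8 − (-9.536) = 31.34 cm to the left of lens 2, so d_o2 = +31.34 cm.
Lens 2: 1/d_i2 = 1/f₂ − 1/d_o2 = 1/(16.1) − 1/(31.34) = 0.03020, so d_i2 = 33.1 cm.
The final image is real, 33.1 cm to the right of lens 2 (overall magnification ≈ -1.3).

33.1 cm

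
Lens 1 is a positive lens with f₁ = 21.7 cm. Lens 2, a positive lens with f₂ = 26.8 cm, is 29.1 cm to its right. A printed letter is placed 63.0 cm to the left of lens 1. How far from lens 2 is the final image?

3.48 cm

Lens 1: 1/d_i1 = 1/f₁ − 1/d_o1 = 1/(21.7) − 1/(63.0) = 0.03021, so d_i1 = 33.10 cm.
The intermediate image is 33.10 cm to the right of lens 1, which lies 4.000 cm to the right of lens 2 — a virtual object — so d_o2 = −4.000 cm.
Lens 2: 1/d_i2 = 1/f₂ − 1/d_o2 = 1/(26.8) − 1/(-4.000) = 0.2873, so d_i2 = 3.48 cm.
The final image is real, 3.48 cm to the right of lens 2 (overall magnification ≈ -0.46).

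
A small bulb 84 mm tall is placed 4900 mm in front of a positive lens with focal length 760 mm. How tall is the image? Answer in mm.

15.4 mm

1/d_i = 1/f − 1/d_o = 1/(760.0) − 1/(4900) = 0.001112, so d_i = 899.5 mm.
m = −d_i/d_o = -0.1836.
|h_i| = |m|·h_o = 0.1836 × 84 = 15.4 mm. The image is real, inverted and reduced, on the far side of the lens.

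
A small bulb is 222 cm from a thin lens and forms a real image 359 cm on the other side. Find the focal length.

f = 137 cm (converging)

Real image ⇒ d_i = +359 cm.
1/f = 1/d_o + 1/d_i = 1/(222) + 1/(359) = 0.007290, so f = 137 cm.
Since f is positive, the thin lens is converging.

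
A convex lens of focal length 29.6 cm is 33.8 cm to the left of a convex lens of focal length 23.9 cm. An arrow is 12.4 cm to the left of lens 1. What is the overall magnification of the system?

Lens 1: 1/d_i1 = 1/(29.6) − 1/(12.4) = -0.04686, so d_i1 = -21.34 cm; m₁ = −d_i1/d_o1 = +1.721.
d_o2 = 33.8 − (-21.34) = 55.14 cm.
Lens 2: 1/d_i2 = 1/(23.9) − 1/(55.14) = 0.02371, so d_i2 = 42.18 cm; m₂ = −d_i2/d_o2 = -0.7650.
m = m₁·m₂ = (+1.721)(-0.7650) = -1.32.

m = -1.32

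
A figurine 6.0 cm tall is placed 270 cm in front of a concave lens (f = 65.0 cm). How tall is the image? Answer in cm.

For a concave lens, f = -65.0 cm.
1/d_i = 1/f − 1/d_o = 1/(-65.00) − 1/(270) = -0.01909, so d_i = -52.39 cm.
m = −d_i/d_o = +0.1940.
|h_i| = |m|·h_o = 0.1940 × 6.0 = 1.16 cm. The image is virtual, upright and reduced, on the same side as the object.

1.16 cm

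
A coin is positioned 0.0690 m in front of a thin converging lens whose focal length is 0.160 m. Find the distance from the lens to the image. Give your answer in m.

Lens equation: 1/s_i = 1/f − 1/s_o = 1/(0.1600) − 1/(0.0690) = 6.250 − 14.49 = -8.243, so s_i = -0.121 m.
The image is virtual, upright and enlarged, on the same side as the object.

0.121 m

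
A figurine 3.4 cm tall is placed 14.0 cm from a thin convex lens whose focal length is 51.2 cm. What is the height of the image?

1/d_i = 1/f − 1/d_o = 1/(51.20) − 1/(14.0) = -0.05190, so d_i = -19.27 cm.
m = −d_i/d_o = +1.376.
|h_i| = |m|·h_o = 1.376 × 3.4 = 4.68 cm. The image is virtual, upright and enlarged, on the same side as the object.

4.68 cm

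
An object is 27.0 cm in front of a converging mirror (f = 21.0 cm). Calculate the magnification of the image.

1/d_i = 1/f − 1/d_o = 1/(21.00) − 1/(27.0) = 0.01058, so d_i = 94.50 cm.
m = −d_i/d_o = −(94.50)/(27.0) = -3.50.
The image is real, inverted and enlarged, in front of the mirror.

m = -3.50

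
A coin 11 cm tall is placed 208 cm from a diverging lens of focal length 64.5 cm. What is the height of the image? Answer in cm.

2.60 cm

For a diverging lens, f = -64.5 cm.
1/d_i = 1/f − 1/d_o = 1/(-64.50) − 1/(208) = -0.02031, so d_i = -49.23 cm.
m = −d_i/d_o = +0.2367.
|h_i| = |m|·h_o = 0.2367 × 11 = 2.60 cm. The image is virtual, upright and reduced, on the same side as the object.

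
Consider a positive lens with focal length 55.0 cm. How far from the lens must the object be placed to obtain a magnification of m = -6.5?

m = −d_i/d_o ⇒ d_i = −m·d_o.
1/f = 1/d_o + 1/d_i = 1/d_o − 1/(m·d_o) = (1 − 1/m)/d_o, so d_o = f(1 − 1/m) = (55.00)(1 − 1/(-6.5)) = 63.5 cm.

63.5 cm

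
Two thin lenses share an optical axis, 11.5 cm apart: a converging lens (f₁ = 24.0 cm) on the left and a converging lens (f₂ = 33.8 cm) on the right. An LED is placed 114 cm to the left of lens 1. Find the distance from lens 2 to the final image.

12.1 cm

Lens 1: 1/d_i1 = 1/f₁ − 1/d_o1 = 1/(24.0) − 1/(114) = 0.03289, so d_i1 = 30.40 cm.
The intermediate image is 30.40 cm to the right of lens 1, which lies 18.90 cm to the right of lens 2 — a virtual object — so d_o2 = −18.90 cm.
Lens 2: 1/d_i2 = 1/f₂ − 1/d_o2 = 1/(33.8) − 1/(-18.90) = 0.08250, so d_i2 = 12.1 cm.
The final image is real, 12.1 cm to the right of lens 2 (overall magnification ≈ -0.17).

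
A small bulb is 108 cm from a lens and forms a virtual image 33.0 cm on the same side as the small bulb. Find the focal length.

Virtual image ⇒ d_i = −33.0 cm.
1/f = 1/d_o + 1/d_i = 1/(108) + 1/(-33.0) = -0.02104, so f = -47.5 cm.
Since f is negative, the lens is diverging.

f = -47.5 cm (diverging)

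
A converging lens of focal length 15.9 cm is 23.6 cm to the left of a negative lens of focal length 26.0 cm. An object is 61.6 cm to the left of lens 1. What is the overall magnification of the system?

m = -0.321

Lens 1: 1/d_i1 = 1/(15.9) − 1/(61.6) = 0.04666, so d_i1 = 21.43 cm; m₁ = −d_i1/d_o1 = -0.3479.
d_o2 = 23.6 − (21.43) = 2.170 cm.
f₂ = −26.0 cm (diverging).
Lens 2: 1/d_i2 = 1/(-26.0) − 1/(2.170) = -0.4993, so d_i2 = -2.003 cm; m₂ = −d_i2/d_o2 = +0.9230.
m = m₁·m₂ = (-0.3479)(+0.9230) = -0.321.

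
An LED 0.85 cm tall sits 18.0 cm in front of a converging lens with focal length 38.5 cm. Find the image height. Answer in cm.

1.60 cm

1/d_i = 1/f − 1/d_o = 1/(38.50) − 1/(18.0) = -0.02958, so d_i = -33.80 cm.
m = −d_i/d_o = +1.878.
|h_i| = |m|·h_o = 1.878 × 0.85 = 1.60 cm. The image is virtual, upright and enlarged, on the same side as the object.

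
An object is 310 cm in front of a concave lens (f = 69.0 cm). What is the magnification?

m = +0.182

For a concave lens, f = -69.0 cm.
1/d_i = 1/f − 1/d_o = 1/(-69.00) − 1/(310) = -0.01772, so d_i = -56.44 cm.
m = −d_i/d_o = −(-56.44)/(310) = +0.182.
The image is virtual, upright and reduced, on the same side as the object.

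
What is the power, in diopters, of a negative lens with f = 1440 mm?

P = -0.694 D

For a negative lens, f = −1440 mm.
f = -144 cm = -1.44 m.
P = 1/f = 1/(-1.44 m) = -0.694 D.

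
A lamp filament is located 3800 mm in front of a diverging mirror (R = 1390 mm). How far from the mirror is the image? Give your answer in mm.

588 mm

f = R/2 = 1390/2 = 695.0 mm; for a diverging mirror, f = -695.0 mm.
Mirror equation: 1/v = 1/f − 1/u = 1/(-695.0) − 1/(3800) = -0.001439 − 0.0002632 = -0.001702, so v = -588 mm.
The image is virtual, upright and reduced, behind the mirror.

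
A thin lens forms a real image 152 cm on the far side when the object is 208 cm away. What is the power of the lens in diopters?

d_i = +152 cm.
1/f = 1/d_o + 1/d_i = 1/(208) + 1/(152) = 0.01139 cm⁻¹.
f = 87.82 cm = 0.8782 m, so P = 1/f = +1.14 D.

P = +1.14 D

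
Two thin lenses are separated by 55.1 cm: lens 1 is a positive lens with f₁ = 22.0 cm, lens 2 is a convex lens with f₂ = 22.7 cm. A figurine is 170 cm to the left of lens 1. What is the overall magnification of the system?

m = +0.473

Lens 1: 1/d_i1 = 1/(22.0) − 1/(170) = 0.03957, so d_i1 = 25.27 cm; m₁ = −d_i1/d_o1 = -0.1486.
d_o2 = 55.1 − (25.27) = 29.83 cm.
Lens 2: 1/d_i2 = 1/(22.7) − 1/(29.83) = 0.01053, so d_i2 = 94.97 cm; m₂ = −d_i2/d_o2 = -3.184.
m = m₁·m₂ = (-0.1486)(-3.184) = +0.473.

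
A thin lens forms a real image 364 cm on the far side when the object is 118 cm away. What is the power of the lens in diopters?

d_i = +364 cm.
1/f = 1/d_o + 1/d_i = 1/(118) + 1/(364) = 0.01122 cm⁻¹.
f = 89.11 cm = 0.8911 m, so P = 1/f = +1.12 D.

P = +1.12 D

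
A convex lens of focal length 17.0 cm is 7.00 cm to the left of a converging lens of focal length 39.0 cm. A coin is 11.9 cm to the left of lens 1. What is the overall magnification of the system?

m = -17.0

Lens 1: 1/d_i1 = 1/(17.0) − 1/(11.9) = -0.02521, so d_i1 = -39.67 cm; m₁ = −d_i1/d_o1 = +3.334.
d_o2 = 7.00 − (-39.67) = 46.67 cm.
Lens 2: 1/d_i2 = 1/(39.0) − 1/(46.67) = 0.004214, so d_i2 = 237.3 cm; m₂ = −d_i2/d_o2 = -5.085.
m = m₁·m₂ = (+3.334)(-5.085) = -17.0.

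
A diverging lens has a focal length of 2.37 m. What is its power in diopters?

For a diverging lens, f = −2.37 m.
P = 1/f = 1/(-2.37 m) = -0.422 D.

P = -0.422 D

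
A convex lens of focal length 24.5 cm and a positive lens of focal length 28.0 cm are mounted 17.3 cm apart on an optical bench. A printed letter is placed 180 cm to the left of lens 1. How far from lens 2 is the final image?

7.93 cm

Lens 1: 1/d_i1 = 1/f₁ − 1/d_o1 = 1/(24.5) − 1/(180) = 0.03526, so d_i1 = 28.36 cm.
The intermediate image is 28.36 cm to the right of lens 1, which lies 11.06 cm to the right of lens 2 — a virtual object — so d_o2 = −11.06 cm.
Lens 2: 1/d_i2 = 1/f₂ − 1/d_o2 = 1/(28.0) − 1/(-11.06) = 0.1261, so d_i2 = 7.93 cm.
The final image is real, 7.93 cm to the right of lens 2 (overall magnification ≈ -0.11).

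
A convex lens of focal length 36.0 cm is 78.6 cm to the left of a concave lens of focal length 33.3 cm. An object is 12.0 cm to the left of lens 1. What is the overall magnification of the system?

Lens 1: 1/d_i1 = 1/(36.0) − 1/(12.0) = -0.05556, so d_i1 = -18.00 cm; m₁ = −d_i1/d_o1 = +1.500.
d_o2 = 78.6 − (-18.00) = 96.60 cm.
f₂ = −33.3 cm (diverging).
Lens 2: 1/d_i2 = 1/(-33.3) − 1/(96.60) = -0.04038, so d_i2 = -24.76 cm; m₂ = −d_i2/d_o2 = +0.2564.
m = m₁·m₂ = (+1.500)(+0.2564) = +0.385.

m = +0.385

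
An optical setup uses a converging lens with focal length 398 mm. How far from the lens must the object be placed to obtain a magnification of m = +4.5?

m = −d_i/d_o ⇒ d_i = −m·d_o.
1/f = 1/d_o + 1/d_i = 1/d_o − 1/(m·d_o) = (1 − 1/m)/d_o, so d_o = f(1 − 1/m) = (398.0)(1 − 1/(+4.5)) = 310 mm.

310 mm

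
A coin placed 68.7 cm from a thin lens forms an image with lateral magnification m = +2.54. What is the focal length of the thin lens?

m = −d_i/d_o ⇒ d_i = −m·d_o = −(+2.54)·(68.7) = -174.5 cm.
1/f = 1/d_o + 1/d_i = 1/(68.7) + 1/(-174.5) = 0.008825, so f = 113 cm.
Since f is positive, the thin lens is converging.

f = 113 cm (converging)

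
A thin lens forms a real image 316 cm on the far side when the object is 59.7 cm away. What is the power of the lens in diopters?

P = +1.99 D

d_i = +316 cm.
1/f = 1/d_o + 1/d_i = 1/(59.7) + 1/(316) = 0.01991 cm⁻¹.
f = 50.21 cm = 0.5021 m, so P = 1/f = +1.99 D.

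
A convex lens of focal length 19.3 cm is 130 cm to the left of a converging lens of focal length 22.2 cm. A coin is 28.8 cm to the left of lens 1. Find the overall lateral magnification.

Lens 1: 1/d_i1 = 1/(19.3) − 1/(28.8) = 0.01709, so d_i1 = 58.51 cm; m₁ = −d_i1/d_o1 = -2.032.
d_o2 = 130 − (58.51) = 71.49 cm.
Lens 2: 1/d_i2 = 1/(22.2) − 1/(71.49) = 0.03106, so d_i2 = 32.20 cm; m₂ = −d_i2/d_o2 = -0.4504.
m = m₁·m₂ = (-2.032)(-0.4504) = +0.915.

m = +0.915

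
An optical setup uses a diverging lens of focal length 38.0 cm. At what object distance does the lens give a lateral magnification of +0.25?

114 cm

For a diverging lens, f = -38.0 cm.
m = −d_i/d_o ⇒ d_i = −m·d_o.
1/f = 1/d_o + 1/d_i = 1/d_o − 1/(m·d_o) = (1 − 1/m)/d_o, so d_o = f(1 − 1/m) = (-38.00)(1 − 1/(+0.25)) = 114 cm.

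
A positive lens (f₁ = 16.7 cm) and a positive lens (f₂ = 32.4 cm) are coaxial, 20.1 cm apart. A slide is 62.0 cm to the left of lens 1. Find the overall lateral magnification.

m = -0.340

Lens 1: 1/d_i1 = 1/(16.7) − 1/(62.0) = 0.04375, so d_i1 = 22.86 cm; m₁ = −d_i1/d_o1 = -0.3687.
d_o2 = 20.1 − (22.86) = -2.760 cm (virtual object).
Lens 2: 1/d_i2 = 1/(32.4) − 1/(-2.760) = 0.3932, so d_i2 = 2.543 cm; m₂ = −d_i2/d_o2 = +0.9215.
m = m₁·m₂ = (-0.3687)(+0.9215) = -0.340.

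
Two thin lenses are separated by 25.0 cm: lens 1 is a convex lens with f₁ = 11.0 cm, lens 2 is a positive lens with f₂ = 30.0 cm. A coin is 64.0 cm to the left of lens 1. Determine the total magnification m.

m = -0.341

Lens 1: 1/d_i1 = 1/(11.0) − 1/(64.0) = 0.07528, so d_i1 = 13.28 cm; m₁ = −d_i1/d_o1 = -0.2075.
d_o2 = 25.0 − (13.28) = 11.72 cm.
Lens 2: 1/d_i2 = 1/(30.0) − 1/(11.72) = -0.05199, so d_i2 = -19.23 cm; m₂ = −d_i2/d_o2 = +1.641.
m = m₁·m₂ = (-0.2075)(+1.641) = -0.341.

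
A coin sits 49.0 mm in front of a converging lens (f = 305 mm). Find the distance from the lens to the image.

Thin-lens equation: 1/v = 1/f − 1/u = 1/(305.0) − 1/(49.0) = 0.003279 − 0.02041 = -0.01713, so v = -58.4 mm.
The image is virtual, upright and enlarged, on the same side as the object.

58.4 mm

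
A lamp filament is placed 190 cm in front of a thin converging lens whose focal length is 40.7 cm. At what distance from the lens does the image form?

Thin-lens equation: 1/s_i = 1/f − 1/s_o = 1/(40.70) − 1/(190) = 0.02457 − 0.005263 = 0.01931, so s_i = 51.8 cm.
The image is real, inverted and reduced, on the far side of the lens.

51.8 cm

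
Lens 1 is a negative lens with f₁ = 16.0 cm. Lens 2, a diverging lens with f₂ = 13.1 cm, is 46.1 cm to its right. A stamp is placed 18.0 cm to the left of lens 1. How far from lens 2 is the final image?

10.6 cm

Lens 1 is diverging, so f₁ = −16.0 cm.
Lens 1: 1/d_i1 = 1/f₁ − 1/d_o1 = 1/(-16.0) − 1/(18.0) = -0.1181, so d_i1 = -8.471 cm.
The intermediate image is 8.471 cm to the left of lens 1 (virtual), which is 46.1 − (-8.471) = 54.57 cm to the left of lens 2, so d_o2 = +54.57 cm.
Lens 2 is diverging, so f₂ = −13.1 cm.
Lens 2: 1/d_i2 = 1/f₂ − 1/d_o2 = 1/(-13.1) − 1/(54.57) = -0.09466, so d_i2 = -10.6 cm.
The final image is virtual, 10.6 cm to the left of lens 2 (overall magnification ≈ 0.091).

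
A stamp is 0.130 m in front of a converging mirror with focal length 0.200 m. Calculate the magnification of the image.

m = +2.86

1/d_i = 1/f − 1/d_o = 1/(0.2000) − 1/(0.130) = -2.692, so d_i = -0.3714 m.
m = −d_i/d_o = −(-0.3714)/(0.130) = +2.86.
The image is virtual, upright and enlarged, behind the mirror.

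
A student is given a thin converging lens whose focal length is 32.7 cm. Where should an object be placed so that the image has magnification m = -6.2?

m = −d_i/d_o ⇒ d_i = −m·d_o.
1/f = 1/d_o + 1/d_i = 1/d_o − 1/(m·d_o) = (1 − 1/m)/d_o, so d_o = f(1 − 1/m) = (32.70)(1 − 1/(-6.2)) = 38.0 cm.

38.0 cm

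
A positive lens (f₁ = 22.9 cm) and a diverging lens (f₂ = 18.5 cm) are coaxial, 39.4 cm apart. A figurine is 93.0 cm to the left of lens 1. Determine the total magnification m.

m = -0.220

Lens 1: 1/d_i1 = 1/(22.9) − 1/(93.0) = 0.03292, so d_i1 = 30.38 cm; m₁ = −d_i1/d_o1 = -0.3267.
d_o2 = 39.4 − (30.38) = 9.020 cm.
f₂ = −18.5 cm (diverging).
Lens 2: 1/d_i2 = 1/(-18.5) − 1/(9.020) = -0.1649, so d_i2 = -6.064 cm; m₂ = −d_i2/d_o2 = +0.6722.
m = m₁·m₂ = (-0.3267)(+0.6722) = -0.220.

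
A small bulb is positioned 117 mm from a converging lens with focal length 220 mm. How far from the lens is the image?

250 mm

Lens equation: 1/s_i = 1/f − 1/s_o = 1/(220.0) − 1/(117) = 0.004545 − 0.008547 = -0.004002, so s_i = -250 mm.
The image is virtual, upright and enlarged, on the same side as the object.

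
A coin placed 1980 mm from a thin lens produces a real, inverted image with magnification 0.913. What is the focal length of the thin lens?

m = −d_i/d_o ⇒ d_i = −m·d_o = −(-0.913)·(1980) = 1808 mm.
1/f = 1/d_o + 1/d_i = 1/(1980) + 1/(1808) = 0.001058, so f = 945 mm.
Since f is positive, the thin lens is converging.

f = 945 mm (converging)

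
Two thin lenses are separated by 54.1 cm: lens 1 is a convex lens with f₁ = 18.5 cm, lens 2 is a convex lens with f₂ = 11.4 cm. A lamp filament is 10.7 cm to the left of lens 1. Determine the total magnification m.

m = -0.397

Lens 1: 1/d_i1 = 1/(18.5) − 1/(10.7) = -0.03940, so d_i1 = -25.38 cm; m₁ = −d_i1/d_o1 = +2.372.
d_o2 = 54.1 − (-25.38) = 79.48 cm.
Lens 2: 1/d_i2 = 1/(11.4) − 1/(79.48) = 0.07514, so d_i2 = 13.31 cm; m₂ = −d_i2/d_o2 = -0.1675.
m = m₁·m₂ = (+2.372)(-0.1675) = -0.397.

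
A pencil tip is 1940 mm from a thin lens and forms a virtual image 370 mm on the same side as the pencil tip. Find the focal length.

f = -457 mm (diverging)

Virtual image ⇒ d_i = −370 mm.
1/f = 1/d_o + 1/d_i = 1/(1940) + 1/(-370) = -0.002187, so f = -457 mm.
Since f is negative, the thin lens is diverging.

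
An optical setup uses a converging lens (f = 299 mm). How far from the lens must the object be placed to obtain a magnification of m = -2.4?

m = −d_i/d_o ⇒ d_i = −m·d_o.
1/f = 1/d_o + 1/d_i = 1/d_o − 1/(m·d_o) = (1 − 1/m)/d_o, so d_o = f(1 − 1/m) = (299.0)(1 − 1/(-2.4)) = 424 mm.

424 mm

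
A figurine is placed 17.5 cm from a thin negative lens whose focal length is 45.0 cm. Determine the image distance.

12.6 cm

For a negative lens, f = -45.0 cm.
Thin-lens equation: 1/v = 1/f − 1/u = 1/(-45.00) − 1/(17.5) = -0.02222 − 0.05714 = -0.07937, so v = -12.6 cm.
The image is virtual, upright and reduced, on the same side as the object.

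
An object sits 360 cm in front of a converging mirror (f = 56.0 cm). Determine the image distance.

66.3 cm

Mirror equation: 1/s_i = 1/f − 1/s_o = 1/(56.00) − 1/(360) = 0.01786 − 0.002778 = 0.01508, so s_i = 66.3 cm.
The image is real, inverted and reduced, in front of the mirror.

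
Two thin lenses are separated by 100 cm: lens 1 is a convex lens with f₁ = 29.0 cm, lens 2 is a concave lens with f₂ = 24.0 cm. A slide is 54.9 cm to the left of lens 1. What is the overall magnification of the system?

Lens 1: 1/d_i1 = 1/(29.0) − 1/(54.9) = 0.01627, so d_i1 = 61.47 cm; m₁ = −d_i1/d_o1 = -1.120.
d_o2 = 100 − (61.47) = 38.53 cm.
f₂ = −24.0 cm (diverging).
Lens 2: 1/d_i2 = 1/(-24.0) − 1/(38.53) = -0.06762, so d_i2 = -14.79 cm; m₂ = −d_i2/d_o2 = +0.3838.
m = m₁·m₂ = (-1.120)(+0.3838) = -0.430.

m = -0.430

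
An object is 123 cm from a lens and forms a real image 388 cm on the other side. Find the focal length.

f = 93.4 cm (converging)

Real image ⇒ d_i = +388 cm.
1/f = 1/d_o + 1/d_i = 1/(123) + 1/(388) = 0.01071, so f = 93.4 cm.
Since f is positive, the lens is converging.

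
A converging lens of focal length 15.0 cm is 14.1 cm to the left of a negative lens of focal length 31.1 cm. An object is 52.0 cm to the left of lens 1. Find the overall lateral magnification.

Lens 1: 1/d_i1 = 1/(15.0) − 1/(52.0) = 0.04744, so d_i1 = 21.08 cm; m₁ = −d_i1/d_o1 = -0.4054.
d_o2 = 14.1 − (21.08) = -6.980 cm (virtual object).
f₂ = −31.1 cm (diverging).
Lens 2: 1/d_i2 = 1/(-31.1) − 1/(-6.980) = 0.1111, so d_i2 = 9.000 cm; m₂ = −d_i2/d_o2 = +1.289.
m = m₁·m₂ = (-0.4054)(+1.289) = -0.523.

m = -0.523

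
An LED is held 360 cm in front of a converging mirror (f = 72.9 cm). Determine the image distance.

91.4 cm

Mirror equation: 1/d_i = 1/f − 1/d_o = 1/(72.90) − 1/(360) = 0.01372 − 0.002778 = 0.01094, so d_i = 91.4 cm.
The image is real, inverted and reduced, in front of the mirror.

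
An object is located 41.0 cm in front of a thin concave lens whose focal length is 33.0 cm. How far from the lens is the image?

18.3 cm

For a concave lens, f = -33.0 cm.
Thin-lens equation: 1/q = 1/f − 1/p = 1/(-33.00) − 1/(41.0) = -0.03030 − 0.02439 = -0.05469, so q = -18.3 cm.
The image is virtual, upright and reduced, on the same side as the object.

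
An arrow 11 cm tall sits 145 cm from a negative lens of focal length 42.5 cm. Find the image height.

2.49 cm

For a negative lens, f = -42.5 cm.
1/d_i = 1/f − 1/d_o = 1/(-42.50) − 1/(145) = -0.03043, so d_i = -32.87 cm.
m = −d_i/d_o = +0.2267.
|h_i| = |m|·h_o = 0.2267 × 11 = 2.49 cm. The image is virtual, upright and reduced, on the same side as the object.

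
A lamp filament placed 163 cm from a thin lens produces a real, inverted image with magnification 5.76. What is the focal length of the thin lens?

m = −d_i/d_o ⇒ d_i = −m·d_o = −(-5.76)·(163) = 938.9 cm.
1/f = 1/d_o + 1/d_i = 1/(163) + 1/(938.9) = 0.007200, so f = 139 cm.
Since f is positive, the thin lens is converging.

f = 139 cm (converging)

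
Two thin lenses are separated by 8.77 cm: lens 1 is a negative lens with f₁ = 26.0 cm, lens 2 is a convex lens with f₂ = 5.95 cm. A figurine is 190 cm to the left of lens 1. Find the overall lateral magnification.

f₁ = −26.0 cm (diverging).
Lens 1: 1/d_i1 = 1/(-26.0) − 1/(190) = -0.04372, so d_i1 = -22.87 cm; m₁ = −d_i1/d_o1 = +0.1204.
d_o2 = 8.77 − (-22.87) = 31.64 cm.
Lens 2: 1/d_i2 = 1/(5.95) − 1/(31.64) = 0.1365, so d_i2 = 7.328 cm; m₂ = −d_i2/d_o2 = -0.2316.
m = m₁·m₂ = (+0.1204)(-0.2316) = -0.0279.

m = -0.0279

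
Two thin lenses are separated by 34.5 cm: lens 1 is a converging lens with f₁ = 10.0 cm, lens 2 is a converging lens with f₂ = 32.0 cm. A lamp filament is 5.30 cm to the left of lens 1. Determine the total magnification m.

m = -4.94

Lens 1: 1/d_i1 = 1/(10.0) − 1/(5.30) = -0.08868, so d_i1 = -11.28 cm; m₁ = −d_i1/d_o1 = +2.128.
d_o2 = 34.5 − (-11.28) = 45.78 cm.
Lens 2: 1/d_i2 = 1/(32.0) − 1/(45.78) = 0.009406, so d_i2 = 106.3 cm; m₂ = −d_i2/d_o2 = -2.322.
m = m₁·m₂ = (+2.128)(-2.322) = -4.94.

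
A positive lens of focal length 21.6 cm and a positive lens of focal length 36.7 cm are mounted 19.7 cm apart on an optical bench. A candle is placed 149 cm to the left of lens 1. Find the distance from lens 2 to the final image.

4.83 cm

Lens 1: 1/d_i1 = 1/f₁ − 1/d_o1 = 1/(21.6) − 1/(149) = 0.03958, so d_i1 = 25.26 cm.
The intermediate image is 25.26 cm to the right of lens 1, which lies 5.560 cm to the right of lens 2 — a virtual object — so d_o2 = −5.560 cm.
Lens 2: 1/d_i2 = 1/f₂ − 1/d_o2 = 1/(36.7) − 1/(-5.560) = 0.2071, so d_i2 = 4.83 cm.
The final image is real, 4.83 cm to the right of lens 2 (overall magnification ≈ -0.15).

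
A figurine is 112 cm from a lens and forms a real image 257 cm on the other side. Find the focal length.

Real image ⇒ d_i = +257 cm.
1/f = 1/d_o + 1/d_i = 1/(112) + 1/(257) = 0.01282, so f = 78.0 cm.
Since f is positive, the lens is converging.

f = 78.0 cm (converging)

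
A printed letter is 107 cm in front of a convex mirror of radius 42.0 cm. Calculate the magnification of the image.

f = R/2 = 42.0/2 = 21.00 cm; for a convex mirror, f = -21.00 cm.
1/d_i = 1/f − 1/d_o = 1/(-21.00) − 1/(107) = -0.05696, so d_i = -17.55 cm.
m = −d_i/d_o = −(-17.55)/(107) = +0.164.
The image is virtual, upright and reduced, behind the mirror.

m = +0.164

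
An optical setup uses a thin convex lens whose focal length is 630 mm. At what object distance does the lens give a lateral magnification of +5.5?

515 mm

m = −d_i/d_o ⇒ d_i = −m·d_o.
1/f = 1/d_o + 1/d_i = 1/d_o − 1/(m·d_o) = (1 − 1/m)/d_o, so d_o = f(1 − 1/m) = (630.0)(1 − 1/(+5.5)) = 515 mm.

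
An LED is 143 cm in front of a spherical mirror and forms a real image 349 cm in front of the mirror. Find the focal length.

f = 101 cm (concave)

Real image ⇒ d_i = +349 cm.
1/f = 1/d_o + 1/d_i = 1/(143) + 1/(349) = 0.009858, so f = 101 cm.
Since f is positive, the spherical mirror is concave.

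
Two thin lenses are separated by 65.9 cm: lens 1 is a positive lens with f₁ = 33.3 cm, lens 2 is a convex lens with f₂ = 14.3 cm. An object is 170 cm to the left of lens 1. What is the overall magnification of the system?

Lens 1: 1/d_i1 = 1/(33.3) − 1/(170) = 0.02415, so d_i1 = 41.41 cm; m₁ = −d_i1/d_o1 = -0.2436.
d_o2 = 65.9 − (41.41) = 24.49 cm.
Lens 2: 1/d_i2 = 1/(14.3) − 1/(24.49) = 0.02910, so d_i2 = 34.37 cm; m₂ = −d_i2/d_o2 = -1.403.
m = m₁·m₂ = (-0.2436)(-1.403) = +0.342.

m = +0.342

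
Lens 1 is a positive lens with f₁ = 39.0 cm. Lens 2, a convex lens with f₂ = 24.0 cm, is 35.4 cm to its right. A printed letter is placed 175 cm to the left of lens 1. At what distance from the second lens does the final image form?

Lens 1: 1/d_i1 = 1/f₁ − 1/d_o1 = 1/(39.0) − 1/(175) = 0.01993, so d_i1 = 50.18 cm.
The intermediate image is 50.18 cm to the right of lens 1, which lies 14.78 cm to the right of lens 2 — a virtual object — so d_o2 = −14.78 cm.
Lens 2: 1/d_i2 = 1/f₂ − 1/d_o2 = 1/(24.0) − 1/(-14.78) = 0.1093, so d_i2 = 9.15 cm.
The final image is real, 9.15 cm to the right of lens 2 (overall magnification ≈ -0.18).

9.15 cm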